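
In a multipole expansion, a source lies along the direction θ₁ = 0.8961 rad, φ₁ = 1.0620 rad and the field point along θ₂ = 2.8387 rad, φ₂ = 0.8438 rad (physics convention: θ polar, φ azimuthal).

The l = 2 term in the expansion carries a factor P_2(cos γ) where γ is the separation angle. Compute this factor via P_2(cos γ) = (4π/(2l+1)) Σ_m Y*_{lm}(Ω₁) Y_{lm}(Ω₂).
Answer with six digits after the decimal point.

Expand P_2 via completeness: Σ_{m} conj(Y_{2,m}) at Ω₁ times Y_{2,m} at Ω₂ —
  [-2]  conj(Y_{2,-2})(Ω₁) = -0.12376 + 0.20042j ; Y_{2,-2}(Ω₂) = -0.00401 - 0.03413j ; Δ = 0.00734 + 0.00342j
  [-1]  conj(Y_{2,-1})(Ω₁) = 0.18357 + 0.32911j ; Y_{2,-1}(Ω₂) = -0.14618 + 0.16434j ; Δ = -0.08092 - 0.01794j
  [+0]  conj(Y_{2,0})(Ω₁) = 0.05381 + 0.00000j ; Y_{2,0}(Ω₂) = 0.54660 + 0.00000j ; Δ = 0.02941 + 0.00000j
  [+1]  conj(Y_{2,1})(Ω₁) = -0.18357 + 0.32911j ; Y_{2,1}(Ω₂) = 0.14618 + 0.16434j ; Δ = -0.08092 + 0.01794j
  [+2]  conj(Y_{2,2})(Ω₁) = -0.12376 - 0.20042j ; Y_{2,2}(Ω₂) = -0.00401 + 0.03413j ; Δ = 0.00734 - 0.00342j
Total Σ_m = -0.11776 + 0.00000j. Multiply by 2.513274: -0.29596 + 0.00000j. P_2(cos γ) = -0.295958

-0.295958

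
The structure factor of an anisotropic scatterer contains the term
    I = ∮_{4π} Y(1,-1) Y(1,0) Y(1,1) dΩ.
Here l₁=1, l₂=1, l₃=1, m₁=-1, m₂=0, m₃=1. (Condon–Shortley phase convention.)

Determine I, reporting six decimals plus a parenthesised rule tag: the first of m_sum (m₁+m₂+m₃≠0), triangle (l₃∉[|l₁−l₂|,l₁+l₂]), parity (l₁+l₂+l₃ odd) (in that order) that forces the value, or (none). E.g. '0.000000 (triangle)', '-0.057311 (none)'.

L=3 odd ⇒ parity kills the (l;000) factor ⇒ I = 0

0.000000 (parity)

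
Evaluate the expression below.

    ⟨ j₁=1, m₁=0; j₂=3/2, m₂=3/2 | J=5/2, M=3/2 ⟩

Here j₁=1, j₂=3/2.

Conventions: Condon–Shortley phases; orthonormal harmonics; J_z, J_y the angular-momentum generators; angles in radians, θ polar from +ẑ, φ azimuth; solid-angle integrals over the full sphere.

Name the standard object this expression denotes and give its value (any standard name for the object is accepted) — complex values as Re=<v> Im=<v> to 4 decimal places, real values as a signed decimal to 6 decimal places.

This is a Clebsch–Gordan (vector-coupling) coefficient.
triangle: 0!·2!·3!/6! = 12/720
(j±m)!: 1!·1!·3!·0!·4!·1! = 144
prefactor² = (2J+1)·Δ·N² = 72/5
  k=0: +1/(0!·0!·1!·3!·1!·0!) = 1/6
Σ = 1/6  ⇒  CG² = 72/5·(1/6)² = 2/5
CG = +√(2/5) = +0.632456

Clebsch–Gordan coefficient, +√(2/5) ≈ +0.632456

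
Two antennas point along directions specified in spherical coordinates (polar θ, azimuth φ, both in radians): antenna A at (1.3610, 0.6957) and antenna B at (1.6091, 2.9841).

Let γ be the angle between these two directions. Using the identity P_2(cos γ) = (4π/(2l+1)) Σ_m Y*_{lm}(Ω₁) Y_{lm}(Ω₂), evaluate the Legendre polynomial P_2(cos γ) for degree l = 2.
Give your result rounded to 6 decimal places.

0.135050

Addition theorem: P_2(cos γ) = (4π/5) Σ_m Y*_{lm}(Ω₁) Y_{lm}(Ω₂), m = −2…2:
  m=-2: Y*=+0.065936+0.363590i  Y=+0.366731+0.119493i  product -0.019266+0.141219i
  m=-1: Y*=+0.120793+0.100858i  Y=+0.029197+0.004637i  product +0.003059+0.003505i
  m=+0: Y*=-0.274354-0.000000i  Y=-0.314004+0.000000i  product +0.086148+0.000000i
  m=+1: Y*=-0.120793+0.100858i  Y=-0.029197+0.004637i  product +0.003059-0.003505i
  m=+2: Y*=+0.065936-0.363590i  Y=+0.366731-0.119493i  product -0.019266-0.141219i
Total Σ_m = +0.053735+0.000000i. Multiply by 2.513274: +0.135050+0.000000i. P_2(cos γ) = 0.135050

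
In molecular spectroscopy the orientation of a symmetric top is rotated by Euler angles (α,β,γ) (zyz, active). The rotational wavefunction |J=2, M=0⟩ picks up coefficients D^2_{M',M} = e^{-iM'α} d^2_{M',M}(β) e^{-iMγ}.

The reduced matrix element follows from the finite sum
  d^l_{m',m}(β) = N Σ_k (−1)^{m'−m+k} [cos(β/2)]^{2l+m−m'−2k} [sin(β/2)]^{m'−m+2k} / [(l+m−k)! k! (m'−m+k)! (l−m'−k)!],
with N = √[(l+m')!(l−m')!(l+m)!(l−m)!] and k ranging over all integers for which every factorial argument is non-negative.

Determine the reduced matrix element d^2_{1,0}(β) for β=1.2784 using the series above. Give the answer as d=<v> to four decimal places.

d=-0.3380

d^2_{1,0}(β=1.2784) via the finite sum:
Half-angle: c=0.802573, s=0.596554. N=√(6·1·2·2)=4.898979
Admissible k: 0..1 (factorial args all ≥0)
  k=0: (−1)^1·4.8990/(2)·0.8026^3·0.5966^1 = -0.755404
  k=1: (−1)^2·4.8990/(2)·0.8026^1·0.5966^3 = +0.417358
d^2_{1,0}(1.2784) = -0.755404 +0.417358 = -0.338046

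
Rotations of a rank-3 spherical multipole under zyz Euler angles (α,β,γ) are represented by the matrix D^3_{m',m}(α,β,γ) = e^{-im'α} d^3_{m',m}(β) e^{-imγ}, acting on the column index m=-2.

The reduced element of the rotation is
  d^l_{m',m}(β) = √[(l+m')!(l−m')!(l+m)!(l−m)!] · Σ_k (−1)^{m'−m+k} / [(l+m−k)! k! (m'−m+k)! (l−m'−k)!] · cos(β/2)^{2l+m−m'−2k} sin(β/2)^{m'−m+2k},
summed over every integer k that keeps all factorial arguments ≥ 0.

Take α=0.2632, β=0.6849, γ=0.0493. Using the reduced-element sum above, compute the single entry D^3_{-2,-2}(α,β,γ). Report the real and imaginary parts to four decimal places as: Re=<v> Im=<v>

Re=0.2065 Im=0.1490

D^3_{-2,-2}(0.2632,0.6849,0.0493) = e^{-i·-2·0.2632}·d^3_{-2,-2}(0.6849)·e^{-i·-2·0.0493}. Compute d first:
Half-angle: c=0.941935, s=0.335796. N=√(1·120·1·120)=120.000000
k: max(0,(-2)−(-2))=0 … min(3+(-2),3−(-2))=1
  k=0: (−1)^0·120.0000/(120)·0.9419^6·0.3358^0 = +0.698433
  k=1: (−1)^1·120.0000/(24)·0.9419^4·0.3358^2 = -0.443817
d^3_{-2,-2}(0.6849) = +0.698433 -0.443817 = +0.254616
Attach z-rotation phases: D = e^{-i(-2)(0.2632)}·(+0.254616)·e^{-i(-2)(0.0493)} = +0.206485+0.148975i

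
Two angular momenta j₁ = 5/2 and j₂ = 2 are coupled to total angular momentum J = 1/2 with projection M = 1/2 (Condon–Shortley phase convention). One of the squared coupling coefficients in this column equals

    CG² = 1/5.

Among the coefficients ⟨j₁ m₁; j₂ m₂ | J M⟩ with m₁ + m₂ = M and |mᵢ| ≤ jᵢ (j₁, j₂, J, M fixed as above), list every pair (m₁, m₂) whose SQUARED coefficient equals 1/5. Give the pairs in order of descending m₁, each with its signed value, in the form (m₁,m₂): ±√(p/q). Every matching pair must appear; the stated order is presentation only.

Admissible pairs with m₁+m₂ = M = 1/2: (-3/2,2), (-1/2,1), (1/2,0), (3/2,-1), (5/2,-2)
  (m₁,m₂)=(5/2,-2): CG² = 1/3, CG = +√(1/3)
  (m₁,m₂)=(3/2,-1): CG² = 4/15, CG = −√(4/15)
  (m₁,m₂)=(1/2,0): CG² = 1/5, CG = +√(1/5)   ← matches the target
  (m₁,m₂)=(-1/2,1): CG² = 2/15, CG = −√(2/15)
  (m₁,m₂)=(-3/2,2): CG² = 1/15, CG = +√(1/15)
Pairs with CG² = 1/5: (1/2,0): +√(1/5)

(1/2,0): +√(1/5)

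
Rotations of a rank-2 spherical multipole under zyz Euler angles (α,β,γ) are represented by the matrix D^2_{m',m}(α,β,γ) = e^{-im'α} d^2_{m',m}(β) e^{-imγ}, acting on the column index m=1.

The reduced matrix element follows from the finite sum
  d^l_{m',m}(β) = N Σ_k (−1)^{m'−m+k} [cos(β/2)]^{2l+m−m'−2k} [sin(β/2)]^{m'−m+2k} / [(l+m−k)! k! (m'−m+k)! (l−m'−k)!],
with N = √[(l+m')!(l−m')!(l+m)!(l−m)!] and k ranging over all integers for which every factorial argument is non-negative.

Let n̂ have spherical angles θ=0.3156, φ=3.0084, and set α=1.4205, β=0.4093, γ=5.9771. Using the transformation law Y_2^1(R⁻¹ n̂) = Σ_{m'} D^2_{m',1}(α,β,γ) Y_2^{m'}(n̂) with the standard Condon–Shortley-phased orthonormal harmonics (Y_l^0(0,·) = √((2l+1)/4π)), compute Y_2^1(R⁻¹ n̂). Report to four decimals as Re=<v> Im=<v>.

Need the full column D^2_{m',1} for m'=−2..2 at α=1.4205, β=0.4093, γ=5.9771.
cos(β/2)=0.979132, sin(β/2)=0.203224
d^2_{-2,1}: single k=3 term ⇒ +0.016436;  D = -0.016436-0.000090i
d^2_{-1,1}: k∈[2..3] ⇒ +0.118783 -0.001706 = +0.117078;  D = -0.018166+0.115660i
d^2_{0,1}: k∈[1..2] ⇒ +0.467278 -0.020130 = +0.447148;  D = +0.426365+0.134738i
d^2_{1,1}: k∈[0..1] ⇒ +0.919105 -0.118783 = +0.800322;  D = +0.352704-0.718411i
d^2_{2,1}: single k=0 term ⇒ -0.381531;  D = +0.313446+0.217527i
Y_2^{m'}(θ=0.3156,φ=3.0084) and Σ D·Y over m':
  (-0.0164-0.0001i)·(+0.0359+0.0098i)  (-0.0182+0.1157i)·(-0.2259-0.0303i)  (+0.4264+0.1347i)·(+0.5396+0.0000i)  (+0.3527-0.7184i)·(+0.2259-0.0303i)  (+0.3134+0.2175i)·(+0.0359-0.0098i)
Y_2^1(R⁻¹ n̂) = +0.308417-0.121283i

Re=0.3084 Im=-0.1213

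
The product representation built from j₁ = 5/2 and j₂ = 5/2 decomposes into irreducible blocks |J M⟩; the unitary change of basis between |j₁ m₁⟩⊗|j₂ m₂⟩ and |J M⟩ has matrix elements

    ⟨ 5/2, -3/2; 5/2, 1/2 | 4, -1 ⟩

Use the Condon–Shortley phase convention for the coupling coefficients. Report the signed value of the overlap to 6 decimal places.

j₁+j₂−J=1  J+j₁−j₂=4  J−j₁+j₂=4  j₁+j₂+J+1=10
(j₁±m₁, j₂±m₂, J±M) = (1,4,3,2,3,5)
P² = 10368/35
sum k=0..1:
  [0] +1/144 = 1/144
  [1] −1/24 = -1/24
S = -5/144
C² = P²·S² = 5/14 ; C = -0.597614

-0.597614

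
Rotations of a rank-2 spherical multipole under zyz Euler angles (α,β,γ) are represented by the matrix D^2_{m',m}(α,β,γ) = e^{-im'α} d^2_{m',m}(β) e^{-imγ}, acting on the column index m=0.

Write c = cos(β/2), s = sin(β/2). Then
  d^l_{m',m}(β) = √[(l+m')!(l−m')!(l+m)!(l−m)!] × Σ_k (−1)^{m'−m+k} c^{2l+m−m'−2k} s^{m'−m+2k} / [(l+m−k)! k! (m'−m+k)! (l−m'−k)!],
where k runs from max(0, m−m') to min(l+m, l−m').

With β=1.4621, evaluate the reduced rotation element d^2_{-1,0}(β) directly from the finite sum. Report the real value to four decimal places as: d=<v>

d=0.1321

d^2_{-1,0}(β=1.4621) via the finite sum:
Half-angle: c=0.744474, s=0.667652. N=√(1·6·2·2)=4.898979
k: max(0,(0)−(-1))=1 … min(2+(0),2−(-1))=2
  k=1: (−1)^0·4.8990/(2)·0.7445^3·0.6677^1 = +0.674798
  k=2: (−1)^1·4.8990/(2)·0.7445^1·0.6677^3 = -0.542719
d^2_{-1,0}(1.4621) = +0.674798 -0.542719 = +0.132079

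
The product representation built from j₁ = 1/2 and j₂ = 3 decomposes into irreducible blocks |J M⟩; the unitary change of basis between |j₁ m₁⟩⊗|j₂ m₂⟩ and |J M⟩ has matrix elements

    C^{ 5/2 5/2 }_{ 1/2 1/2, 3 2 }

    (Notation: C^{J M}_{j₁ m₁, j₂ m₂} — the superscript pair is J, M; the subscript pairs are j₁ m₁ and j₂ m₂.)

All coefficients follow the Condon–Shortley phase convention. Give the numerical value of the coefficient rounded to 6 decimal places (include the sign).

+0.377964

triangle: 1!×0!×5!/7! = 120/5040
(j±m)!: 1!×0!×5!×1!×5!×0! = 14400
prefactor² = (2J+1)×Δ×N² = 14400/7
  k=0: +1/(0!×1!×0!×5!×0!×0!) = 1/120
Σ = 1/120  ⇒  CG² = 14400/7×(1/120)² = 1/7
CG = +√(1/7) = +0.377964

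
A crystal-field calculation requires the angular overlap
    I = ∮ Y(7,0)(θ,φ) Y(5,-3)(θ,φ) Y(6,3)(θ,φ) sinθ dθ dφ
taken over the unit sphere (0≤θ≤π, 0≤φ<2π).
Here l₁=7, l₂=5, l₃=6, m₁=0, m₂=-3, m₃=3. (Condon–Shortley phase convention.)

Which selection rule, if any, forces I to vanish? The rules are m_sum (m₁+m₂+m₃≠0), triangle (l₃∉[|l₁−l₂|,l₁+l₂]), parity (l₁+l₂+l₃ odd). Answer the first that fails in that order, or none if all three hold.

Σmᵢ = 0  ✓
l₃∈[|l₁−l₂|,l₁+l₂]=[2,12], have l₃=6  ✓
Σlᵢ = 18 ⇒ even  ✓

none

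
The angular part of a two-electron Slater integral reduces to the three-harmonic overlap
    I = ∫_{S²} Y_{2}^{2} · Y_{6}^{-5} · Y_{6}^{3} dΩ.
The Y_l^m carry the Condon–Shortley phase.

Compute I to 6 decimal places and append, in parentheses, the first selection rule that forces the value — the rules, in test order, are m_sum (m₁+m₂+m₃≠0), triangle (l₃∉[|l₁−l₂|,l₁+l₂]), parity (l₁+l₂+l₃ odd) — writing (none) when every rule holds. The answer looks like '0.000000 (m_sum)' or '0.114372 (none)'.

0.120286 (none)

Checks pass: Σm=0; 14 even; l₃=6∈[4,8].
(2·2+1)(2·6+1)(2·6+1) = 845
Δ: 2! 2! 10! / 15! → 1/90090
sum: t=0:+1/69120 t=1:−1/14400 t=2:+1/69120 = -7/172800
3j²(2 6 6; 0 0 0) = Δ·Π!·Σ² = 14/715  (sign -1)
sum: t=0:+1/1451520 = 1/1451520
3j²(2 6 6; 2 -5 3) = Δ·Π!·Σ² = 1/91  (sign -1)
combine: 4πI² = 845·14/715·1/91 = 2/11
take √, sign +1: I = 0.12028562
No selection rule forces the value: the integral is nonzero (none).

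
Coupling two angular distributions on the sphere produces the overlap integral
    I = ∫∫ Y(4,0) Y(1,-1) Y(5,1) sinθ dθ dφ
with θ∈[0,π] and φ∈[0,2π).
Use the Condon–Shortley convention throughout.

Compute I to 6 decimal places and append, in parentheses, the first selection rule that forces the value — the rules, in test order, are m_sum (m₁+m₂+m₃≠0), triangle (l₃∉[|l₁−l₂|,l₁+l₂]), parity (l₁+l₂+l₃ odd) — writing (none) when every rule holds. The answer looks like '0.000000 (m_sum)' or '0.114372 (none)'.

m-sum 0 ✓  L=10 even ✓  3≤5≤5 ✓
Π(2lᵢ+1) = 9×3×11 = 297
triangle coeff Δ(4,1,5) = 1/495
Σ_t [0,0]: t=0:+1/576 = 1/576
(3j)²=5/99 [(4 1 5; 0 0 0)], sign=-1
Σ_t [0,0]: t=0:+1/1152 = 1/1152
(3j)²=1/33 [(4 1 5; 0 -1 1)], sign=+1
⇒ 4πI² = 5/11
I = (-1)√(5/11/(4π)) = -0.19018827
No selection rule forces the value: the integral is nonzero (none).

-0.190188 (none)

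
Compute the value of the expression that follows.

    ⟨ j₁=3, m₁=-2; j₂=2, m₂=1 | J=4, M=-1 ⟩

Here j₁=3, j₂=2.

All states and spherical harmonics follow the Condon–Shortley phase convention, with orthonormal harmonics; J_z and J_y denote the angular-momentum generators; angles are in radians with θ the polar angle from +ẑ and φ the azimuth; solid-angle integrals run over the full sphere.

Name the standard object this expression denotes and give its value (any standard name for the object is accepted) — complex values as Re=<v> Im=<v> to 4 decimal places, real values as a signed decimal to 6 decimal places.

Clebsch–Gordan coefficient, −√(7/20) ≈ -0.591608

This is a Clebsch–Gordan (vector-coupling) coefficient.
j₁+j₂−J=1  J+j₁−j₂=5  J−j₁+j₂=3  j₁+j₂+J+1=10
(j₁±m₁, j₂±m₂, J±M) = (1,5,3,1,3,5)
P² = 6480/7
sum k=0..1:
  [0] +1/720 = 1/720
  [1] −1/48 = -1/48
S = -7/360
C² = P²·S² = 7/20 ; C = -0.591608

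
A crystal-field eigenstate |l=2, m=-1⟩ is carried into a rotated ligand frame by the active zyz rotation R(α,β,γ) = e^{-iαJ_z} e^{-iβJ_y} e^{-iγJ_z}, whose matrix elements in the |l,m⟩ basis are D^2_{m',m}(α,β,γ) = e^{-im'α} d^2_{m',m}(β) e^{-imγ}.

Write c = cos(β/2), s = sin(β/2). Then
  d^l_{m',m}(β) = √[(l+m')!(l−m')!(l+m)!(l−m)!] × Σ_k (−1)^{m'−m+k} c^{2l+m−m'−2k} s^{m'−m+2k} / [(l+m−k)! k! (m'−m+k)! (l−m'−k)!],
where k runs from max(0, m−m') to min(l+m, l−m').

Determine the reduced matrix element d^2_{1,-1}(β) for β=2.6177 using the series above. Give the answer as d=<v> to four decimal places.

d=-0.6827

d^2_{1,-1}(β=2.6177) via the finite sum:
c=cos(2.617700/2)=0.258961, s=sin(2.617700/2)=0.965888; N=√[6·1·1·6]=6.000000
The bounds max(0,m−m')=0 and min(l+m,l−m')=1 give 2 terms
  k=0: (−1)^2·6.0000/(2)·0.2590^2·0.9659^2 = +0.187691
  k=1: (−1)^3·6.0000/(6)·0.2590^0·0.9659^4 = -0.870376
d^2_{1,-1}(2.6177) = +0.187691 -0.870376 = -0.682685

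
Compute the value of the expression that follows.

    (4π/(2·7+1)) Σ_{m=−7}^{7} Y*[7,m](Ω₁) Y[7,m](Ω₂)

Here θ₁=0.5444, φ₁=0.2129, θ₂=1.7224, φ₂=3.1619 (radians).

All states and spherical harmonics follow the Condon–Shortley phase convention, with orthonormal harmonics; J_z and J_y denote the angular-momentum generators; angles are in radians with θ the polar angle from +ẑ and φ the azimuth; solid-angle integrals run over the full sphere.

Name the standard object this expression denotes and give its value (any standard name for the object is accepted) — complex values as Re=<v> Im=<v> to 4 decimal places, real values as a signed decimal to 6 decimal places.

This sum is the spherical-harmonic addition theorem: it equals the Legendre polynomial P_l(cos γ) of the angle γ between the two directions.
Expand P_7 via completeness: Σ_{m} conj(Y_{7,m}) at Ω₁ times Y_{7,m} at Ω₂ —
  term(m=-7) = (-0.000509, -0.002248)   from Y*(Ω₁)=(0.000402, 0.004981), Y(Ω₂)=(-0.456595, 0.065346)
  term(m=-6) = (-0.003285, -0.007451)   from Y*(Ω₁)=(0.008932, 0.029566), Y(Ω₂)=(-0.261710, 0.032047)
  term(m=-5) = (0.016196, 0.023281)   from Y*(Ω₁)=(0.056443, 0.101789), Y(Ω₂)=(0.242409, -0.024698)
  term(m=-4) = (0.060401, 0.058612)   from Y*(Ω₁)=(0.193788, 0.221308), Y(Ω₂)=(0.285172, -0.023215)
  term(m=-3) = (-0.067523, -0.044025)   from Y*(Ω₁)=(0.385947, 0.286575), Y(Ω₂)=(-0.167373, 0.010209)
  term(m=-2) = (-0.106956, -0.043364)   from Y*(Ω₁)=(0.362264, 0.164304), Y(Ω₂)=(-0.289899, 0.011781)
  term(m=-1) = (-0.014132, -0.002756)   from Y*(Ω₁)=(-0.102552, -0.022169), Y(Ω₂)=(0.137198, -0.002787)
  term(m=+0) = (-0.126934, -0.000000)   from Y*(Ω₁)=(-0.436931, -0.000000), Y(Ω₂)=(0.290513, 0.000000)
  term(m=+1) = (-0.014132, 0.002756)   from Y*(Ω₁)=(0.102552, -0.022169), Y(Ω₂)=(-0.137198, -0.002787)
  term(m=+2) = (-0.106956, 0.043364)   from Y*(Ω₁)=(0.362264, -0.164304), Y(Ω₂)=(-0.289899, -0.011781)
  term(m=+3) = (-0.067523, 0.044025)   from Y*(Ω₁)=(-0.385947, 0.286575), Y(Ω₂)=(0.167373, 0.010209)
  term(m=+4) = (0.060401, -0.058612)   from Y*(Ω₁)=(0.193788, -0.221308), Y(Ω₂)=(0.285172, 0.023215)
  term(m=+5) = (0.016196, -0.023281)   from Y*(Ω₁)=(-0.056443, 0.101789), Y(Ω₂)=(-0.242409, -0.024698)
  term(m=+6) = (-0.003285, 0.007451)   from Y*(Ω₁)=(0.008932, -0.029566), Y(Ω₂)=(-0.261710, -0.032047)
  term(m=+7) = (-0.000509, 0.002248)   from Y*(Ω₁)=(-0.000402, 0.004981), Y(Ω₂)=(0.456595, 0.065346)
Total Σ_m = (-0.358549, 0.000000). Multiply by 0.837758: (-0.300377, 0.000000). P_7(cos γ) = -0.300377

Legendre polynomial (addition theorem), -0.300377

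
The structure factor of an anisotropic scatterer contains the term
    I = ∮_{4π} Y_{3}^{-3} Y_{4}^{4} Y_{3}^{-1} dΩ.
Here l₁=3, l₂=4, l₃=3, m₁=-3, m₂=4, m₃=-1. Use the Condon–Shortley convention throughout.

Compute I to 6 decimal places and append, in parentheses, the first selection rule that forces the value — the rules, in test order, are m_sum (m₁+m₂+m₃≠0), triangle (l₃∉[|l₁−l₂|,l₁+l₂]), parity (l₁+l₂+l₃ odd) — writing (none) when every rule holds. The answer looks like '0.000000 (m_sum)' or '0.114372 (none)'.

-0.166198 (none)

m-sum 0 ✓  L=10 even ✓  1≤3≤7 ✓
Π(2lᵢ+1) = 7×9×7 = 441
triangle coeff Δ(3,4,3) = 1/34650
Σ_t [1,3]: t=1:−1/72 t=2:+1/16 t=3:−1/72 = 5/144
(3j)²=2/77 [(3 4 3; 0 0 0)], sign=-1
Σ_t [4,4]: t=4:+1/1152 = 1/1152
(3j)²=1/33 [(3 4 3; -3 4 -1)], sign=+1
⇒ 4πI² = 42/121
I = (-1)√(42/121/(4π)) = -0.16619847
No selection rule forces the value: the integral is nonzero (none).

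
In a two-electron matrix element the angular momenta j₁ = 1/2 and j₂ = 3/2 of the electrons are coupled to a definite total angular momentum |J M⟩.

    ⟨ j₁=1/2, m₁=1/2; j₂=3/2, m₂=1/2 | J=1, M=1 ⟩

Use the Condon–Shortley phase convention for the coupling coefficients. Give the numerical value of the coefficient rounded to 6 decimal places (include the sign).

triangle: 1!×0!×2!/4! = 2/24
(j±m)!: 1!×0!×2!×1!×2!×0! = 4
prefactor² = (2J+1)×Δ×N² = 1
  k=0: +1/(0!×1!×0!×2!×0!×0!) = 1/2
Σ = 1/2  ⇒  CG² = 1×(1/2)² = 1/4
CG = +√(1/4) = +0.500000

+0.500000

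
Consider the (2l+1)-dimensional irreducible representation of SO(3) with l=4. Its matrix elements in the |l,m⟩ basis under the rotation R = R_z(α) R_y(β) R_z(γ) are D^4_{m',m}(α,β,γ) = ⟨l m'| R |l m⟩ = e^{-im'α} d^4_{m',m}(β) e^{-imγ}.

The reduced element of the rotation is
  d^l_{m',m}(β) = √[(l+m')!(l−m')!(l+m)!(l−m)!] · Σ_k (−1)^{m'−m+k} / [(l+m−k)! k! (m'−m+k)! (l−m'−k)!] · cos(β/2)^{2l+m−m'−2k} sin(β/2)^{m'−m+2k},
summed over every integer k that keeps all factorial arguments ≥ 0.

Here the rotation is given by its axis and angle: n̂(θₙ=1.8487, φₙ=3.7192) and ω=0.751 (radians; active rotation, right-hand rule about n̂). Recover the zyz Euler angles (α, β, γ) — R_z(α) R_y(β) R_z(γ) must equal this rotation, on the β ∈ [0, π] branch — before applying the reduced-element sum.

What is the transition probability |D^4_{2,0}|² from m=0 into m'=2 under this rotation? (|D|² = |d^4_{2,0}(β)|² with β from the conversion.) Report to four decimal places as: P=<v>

P=0.2582

Axis–angle → zyz. n̂ = (sinθₙcosφₙ, sinθₙsinφₙ, cosθₙ) = (-0.805628, -0.525072, -0.274340), ω = 0.7510.
R = I cosω + sinω [n̂]ₓ + (1−cosω) n̂n̂ᵀ gives
  R = [+0.905593, +0.300989, -0.298841; -0.073414, +0.805168, +0.588485; +0.417745, -0.510989, +0.751252]
β = atan2(√(R₁₃²+R₂₃²), R₃₃) = 0.720839; α = atan2(R₂₃, R₁₃) mod 2π = 2.040676; γ = atan2(R₃₂, −R₃₁) mod 2π = 4.027054
First d^4_{2,0}(β=0.7208), then the phase factors e^{-i(2)α} and e^{-i(0)γ}:
c=cos(0.720839/2)=0.935749, s=sin(0.720839/2)=0.352667; N=√[720·2·24·24]=910.735966
k: max(0,(0)−(2))=0 … min(4+(0),4−(2))=2
  k=0: (−1)^2·910.7360/(96)·0.9357^6·0.3527^2 = +0.792149
  k=1: (−1)^3·910.7360/(36)·0.9357^4·0.3527^4 = -0.300045
  k=2: (−1)^4·910.7360/(96)·0.9357^2·0.3527^6 = +0.015982
d^4_{2,0}(0.7208) = +0.792149 -0.300045 +0.015982 = +0.508086
|D^4_{2,0}|² = |d^4_{2,0}(β)|² = (+0.508086)² = 0.258151 (the z-rotation phases have unit modulus)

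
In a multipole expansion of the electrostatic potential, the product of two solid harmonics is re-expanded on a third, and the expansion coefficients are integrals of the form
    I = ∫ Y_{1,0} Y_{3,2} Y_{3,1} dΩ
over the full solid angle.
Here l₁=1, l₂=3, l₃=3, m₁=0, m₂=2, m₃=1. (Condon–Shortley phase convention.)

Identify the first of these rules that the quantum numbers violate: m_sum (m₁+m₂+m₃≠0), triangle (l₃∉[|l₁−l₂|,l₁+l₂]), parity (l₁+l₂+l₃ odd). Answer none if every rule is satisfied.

m_sum

Σmᵢ = 3  ✗
l₃∈[|l₁−l₂|,l₁+l₂]=[2,4], have l₃=3
Σlᵢ = 7 ⇒ odd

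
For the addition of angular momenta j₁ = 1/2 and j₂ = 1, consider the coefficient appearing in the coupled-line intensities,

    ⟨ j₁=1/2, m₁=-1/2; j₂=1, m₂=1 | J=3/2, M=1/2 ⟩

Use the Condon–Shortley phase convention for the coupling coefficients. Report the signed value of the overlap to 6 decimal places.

+√(1/3) = +0.577350

j₁+j₂−J=0  J+j₁−j₂=1  J−j₁+j₂=2  j₁+j₂+J+1=4
(j₁±m₁, j₂±m₂, J±M) = (0,1,2,0,2,1)
P² = 4/3
sum k=0..0:
  [0] +1/2 = 1/2
S = 1/2
C² = P²·S² = 1/3 ; C = +0.577350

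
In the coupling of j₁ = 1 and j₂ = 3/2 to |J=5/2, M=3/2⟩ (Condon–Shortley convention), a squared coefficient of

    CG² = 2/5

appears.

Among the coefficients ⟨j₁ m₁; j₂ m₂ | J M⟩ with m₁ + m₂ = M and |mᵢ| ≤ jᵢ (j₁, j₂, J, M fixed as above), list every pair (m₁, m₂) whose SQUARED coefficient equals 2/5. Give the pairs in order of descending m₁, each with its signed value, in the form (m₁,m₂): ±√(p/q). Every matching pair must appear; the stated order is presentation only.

Admissible pairs with m₁+m₂ = M = 3/2: (0,3/2), (1,1/2)
  (m₁,m₂)=(1,1/2): CG² = 3/5, CG = +√(3/5)
  (m₁,m₂)=(0,3/2): CG² = 2/5, CG = +√(2/5)   ← matches the target
Pairs with CG² = 2/5: (0,3/2): +√(2/5)

(0,3/2): +√(2/5)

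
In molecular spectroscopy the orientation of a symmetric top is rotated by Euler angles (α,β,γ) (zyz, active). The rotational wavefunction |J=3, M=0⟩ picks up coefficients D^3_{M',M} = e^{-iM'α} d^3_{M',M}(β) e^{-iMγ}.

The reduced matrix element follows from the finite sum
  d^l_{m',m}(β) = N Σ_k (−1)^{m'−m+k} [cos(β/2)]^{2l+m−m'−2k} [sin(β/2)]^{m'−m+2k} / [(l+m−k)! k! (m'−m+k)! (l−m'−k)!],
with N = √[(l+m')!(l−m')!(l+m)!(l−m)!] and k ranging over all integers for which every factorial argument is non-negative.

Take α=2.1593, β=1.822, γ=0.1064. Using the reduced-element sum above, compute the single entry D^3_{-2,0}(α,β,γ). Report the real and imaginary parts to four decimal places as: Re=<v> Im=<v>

D^3_{-2,0}(2.1593,1.8220,0.1064) = e^{-i·-2·2.1593}·d^3_{-2,0}(1.8220)·e^{-i·0·0.1064}. Compute d first:
With c≡cos(β/2)=0.612956 and s≡sin(β/2)=0.790117, N=[1·120·6·6]^{1/2}=65.726707
Admissible k: 2..3 (factorial args all ≥0)
  k=2: (−1)^0·65.7267/(12)·0.6130^4·0.7901^2 = +0.482681
  k=3: (−1)^1·65.7267/(12)·0.6130^2·0.7901^4 = -0.802020
d^3_{-2,0}(1.8220) = +0.482681 -0.802020 = -0.319338
Attach z-rotation phases: D = e^{-i(-2)(2.1593)}·(-0.319338)·e^{-i(0)(0.1064)} = +0.122527+0.294897i

Re=0.1225 Im=0.2949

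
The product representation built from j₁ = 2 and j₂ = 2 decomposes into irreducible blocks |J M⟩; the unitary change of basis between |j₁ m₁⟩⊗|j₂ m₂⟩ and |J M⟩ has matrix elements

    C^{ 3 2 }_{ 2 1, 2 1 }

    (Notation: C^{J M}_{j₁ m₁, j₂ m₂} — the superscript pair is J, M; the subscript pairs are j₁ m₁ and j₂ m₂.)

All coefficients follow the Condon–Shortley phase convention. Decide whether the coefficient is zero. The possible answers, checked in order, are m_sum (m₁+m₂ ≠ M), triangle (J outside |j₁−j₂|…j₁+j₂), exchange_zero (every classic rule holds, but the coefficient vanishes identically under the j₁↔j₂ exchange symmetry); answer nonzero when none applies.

m-sum: m₁+m₂ = 1+1 = 2, M = 2  ✓
triangle: |j₁−j₂| = 0 ≤ J = 3 ≤ j₁+j₂ = 4  ✓
exchange: j₁=j₂ and m₁=m₂, and (−1)^(j₁+j₂−J) = (−1)^1 = −1 forces ⟨j₁m₁;j₂m₂|JM⟩ = −⟨j₂m₂;j₁m₁|JM⟩ = −⟨j₁m₁;j₂m₂|JM⟩ ⇒ the coefficient vanishes identically
Racah sum check: Σ_k collapses to 0 ⇒ CG = 0

exchange_zero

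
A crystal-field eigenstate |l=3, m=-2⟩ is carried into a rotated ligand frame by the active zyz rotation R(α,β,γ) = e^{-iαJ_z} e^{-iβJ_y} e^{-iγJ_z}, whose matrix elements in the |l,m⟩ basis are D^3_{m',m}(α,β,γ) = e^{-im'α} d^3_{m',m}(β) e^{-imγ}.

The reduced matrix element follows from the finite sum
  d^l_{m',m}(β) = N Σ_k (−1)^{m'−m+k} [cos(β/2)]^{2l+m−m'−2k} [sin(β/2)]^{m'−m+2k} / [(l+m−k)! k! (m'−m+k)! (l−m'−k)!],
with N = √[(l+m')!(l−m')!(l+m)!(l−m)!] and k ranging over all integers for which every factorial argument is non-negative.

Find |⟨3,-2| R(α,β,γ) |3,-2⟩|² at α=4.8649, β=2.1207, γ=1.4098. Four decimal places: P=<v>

P=0.0413

D^3_{-2,-2}(4.8649,2.1207,1.4098) = e^{-i·-2·4.8649}·d^3_{-2,-2}(2.1207)·e^{-i·-2·1.4098}. Compute d first:
Half-angle: c=0.488567, s=0.872527. N=√(1·120·1·120)=120.000000
Admissible k: 0..1 (factorial args all ≥0)
  k=0: (−1)^0·120.0000/(120)·0.4886^6·0.8725^0 = +0.013600
  k=1: (−1)^1·120.0000/(24)·0.4886^4·0.8725^2 = -0.216882
d^3_{-2,-2}(2.1207) = +0.013600 -0.216882 = -0.203282
|D^3_{-2,-2}|² = |d^3_{-2,-2}(β)|² = (-0.203282)² = 0.041323 (the z-rotation phases have unit modulus)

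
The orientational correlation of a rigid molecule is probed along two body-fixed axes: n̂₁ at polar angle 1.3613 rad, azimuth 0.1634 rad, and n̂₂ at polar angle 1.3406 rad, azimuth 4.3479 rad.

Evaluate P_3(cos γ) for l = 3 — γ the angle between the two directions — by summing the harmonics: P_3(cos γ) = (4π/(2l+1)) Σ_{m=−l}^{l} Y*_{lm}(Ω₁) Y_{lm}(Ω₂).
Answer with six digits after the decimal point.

Term-by-term m-sum for l=3 (normalisation 4π/7 = 1.795196):
  [-3]  conj(Y_{3,-3})(Ω₁) = +0.344471+0.183825i ; Y_{3,-3}(Ω₂) = +0.342029-0.176905i ; Δ = +0.150339+0.001935i
  [-2]  conj(Y_{3,-2})(Ω₁) = +0.192585+0.065277i ; Y_{3,-2}(Ω₂) = -0.164868-0.147240i ; Δ = -0.022140-0.039118i
  [-1]  conj(Y_{3,-1})(Ω₁) = -0.244454-0.040303i ; Y_{3,-1}(Ω₂) = +0.082968-0.217459i ; Δ = -0.029046+0.049815i
  [+0]  conj(Y_{3,0})(Ω₁) = -0.216042-0.000000i ; Y_{3,0}(Ω₂) = -0.233277+0.000000i ; Δ = +0.050398+0.000000i
  [+1]  conj(Y_{3,1})(Ω₁) = +0.244454-0.040303i ; Y_{3,1}(Ω₂) = -0.082968-0.217459i ; Δ = -0.029046-0.049815i
  [+2]  conj(Y_{3,2})(Ω₁) = +0.192585-0.065277i ; Y_{3,2}(Ω₂) = -0.164868+0.147240i ; Δ = -0.022140+0.039118i
  [+3]  conj(Y_{3,3})(Ω₁) = -0.344471+0.183825i ; Y_{3,3}(Ω₂) = -0.342029-0.176905i ; Δ = +0.150339-0.001935i
Σ over m = +0.248703+0.000000i; ×(4π/7) → +0.446471+0.000000i. Real part: 0.446471

0.446471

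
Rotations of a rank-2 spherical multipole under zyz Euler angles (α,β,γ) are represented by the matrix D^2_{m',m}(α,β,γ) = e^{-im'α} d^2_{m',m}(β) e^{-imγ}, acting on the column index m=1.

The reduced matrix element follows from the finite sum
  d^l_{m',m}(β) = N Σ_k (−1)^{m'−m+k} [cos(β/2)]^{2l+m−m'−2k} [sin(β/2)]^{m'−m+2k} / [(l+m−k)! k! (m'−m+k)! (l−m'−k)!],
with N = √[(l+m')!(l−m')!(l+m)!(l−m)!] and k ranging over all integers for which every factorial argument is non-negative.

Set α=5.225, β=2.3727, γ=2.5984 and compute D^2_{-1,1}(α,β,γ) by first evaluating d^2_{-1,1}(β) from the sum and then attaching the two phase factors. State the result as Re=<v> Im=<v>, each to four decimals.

Split into d^2_{-1,1}(β=2.3727) × two z-phases.
c=cos(2.372700/2)=0.375046, s=sin(2.372700/2)=0.927006; N=√[1·6·6·1]=6.000000
Admissible k: 2..3 (factorial args all ≥0)
  k=2: (−1)^0·6.0000/(2)·0.3750^2·0.9270^2 = +0.362623
  k=3: (−1)^1·6.0000/(6)·0.3750^0·0.9270^4 = -0.738466
d^2_{-1,1}(2.3727) = +0.362623 -0.738466 = -0.375843
D = (+0.490454-0.871467i)·(-0.375843)·(-0.856063-0.516872i) = +0.327095-0.185113i

Re=0.3271 Im=-0.1851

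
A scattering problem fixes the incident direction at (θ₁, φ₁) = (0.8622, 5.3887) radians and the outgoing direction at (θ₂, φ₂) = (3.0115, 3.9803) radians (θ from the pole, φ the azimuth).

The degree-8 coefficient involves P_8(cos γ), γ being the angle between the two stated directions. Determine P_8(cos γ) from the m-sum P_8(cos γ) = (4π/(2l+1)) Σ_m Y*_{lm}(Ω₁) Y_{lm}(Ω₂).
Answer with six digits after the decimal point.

0.274202

Expand P_8 via completeness: Σ_{m} conj(Y_{8,m}) at Ω₁ times Y_{8,m} at Ω₂ —
  [-8]  conj(Y_{8,-8})(Ω₁) = +0.036595-0.043615i ; Y_{8,-8}(Ω₂) = +0.000000-0.000000i ; Δ = +0.000000-0.000000i
  [-7]  conj(Y_{8,-7})(Ω₁) = +0.195142+0.004252i ; Y_{8,-7}(Ω₂) = +0.000001+0.000001i ; Δ = +0.000000+0.000000i
  [-6]  conj(Y_{8,-6})(Ω₁) = +0.235009+0.306254i ; Y_{8,-6}(Ω₂) = +0.000008+0.000023i ; Δ = -0.000005+0.000008i
  [-5]  conj(Y_{8,-5})(Ω₁) = -0.106398+0.434850i ; Y_{8,-5}(Ω₂) = -0.000173+0.000302i ; Δ = -0.000113-0.000107i
  [-4]  conj(Y_{8,-4})(Ω₁) = -0.167814+0.078256i ; Y_{8,-4}(Ω₂) = -0.003583+0.000776i ; Δ = +0.000541-0.000411i
  [-3]  conj(Y_{8,-3})(Ω₁) = +0.226783+0.111834i ; Y_{8,-3}(Ω₂) = -0.023201-0.016756i ; Δ = -0.003388-0.006395i
  [-2]  conj(Y_{8,-2})(Ω₁) = +0.072858+0.328627i ; Y_{8,-2}(Ω₂) = -0.016820-0.157161i ; Δ = +0.050422-0.016978i
  [-1]  conj(Y_{8,-1})(Ω₁) = +0.067347-0.083914i ; Y_{8,-1}(Ω₂) = +0.367497-0.408927i ; Δ = -0.009565-0.058378i
  [+0]  conj(Y_{8,0})(Ω₁) = +0.353635-0.000000i ; Y_{8,0}(Ω₂) = +0.834648+0.000000i ; Δ = +0.295161+0.000000i
  [+1]  conj(Y_{8,1})(Ω₁) = -0.067347-0.083914i ; Y_{8,1}(Ω₂) = -0.367497-0.408927i ; Δ = -0.009565+0.058378i
  [+2]  conj(Y_{8,2})(Ω₁) = +0.072858-0.328627i ; Y_{8,2}(Ω₂) = -0.016820+0.157161i ; Δ = +0.050422+0.016978i
  [+3]  conj(Y_{8,3})(Ω₁) = -0.226783+0.111834i ; Y_{8,3}(Ω₂) = +0.023201-0.016756i ; Δ = -0.003388+0.006395i
  [+4]  conj(Y_{8,4})(Ω₁) = -0.167814-0.078256i ; Y_{8,4}(Ω₂) = -0.003583-0.000776i ; Δ = +0.000541+0.000411i
  [+5]  conj(Y_{8,5})(Ω₁) = +0.106398+0.434850i ; Y_{8,5}(Ω₂) = +0.000173+0.000302i ; Δ = -0.000113+0.000107i
  [+6]  conj(Y_{8,6})(Ω₁) = +0.235009-0.306254i ; Y_{8,6}(Ω₂) = +0.000008-0.000023i ; Δ = -0.000005-0.000008i
  [+7]  conj(Y_{8,7})(Ω₁) = -0.195142+0.004252i ; Y_{8,7}(Ω₂) = -0.000001+0.000001i ; Δ = +0.000000-0.000000i
  [+8]  conj(Y_{8,8})(Ω₁) = +0.036595+0.043615i ; Y_{8,8}(Ω₂) = +0.000000+0.000000i ; Δ = +0.000000+0.000000i
Total Σ_m = +0.370945-0.000000i. Multiply by 0.739198: +0.274202-0.000000i. P_8(cos γ) = 0.274202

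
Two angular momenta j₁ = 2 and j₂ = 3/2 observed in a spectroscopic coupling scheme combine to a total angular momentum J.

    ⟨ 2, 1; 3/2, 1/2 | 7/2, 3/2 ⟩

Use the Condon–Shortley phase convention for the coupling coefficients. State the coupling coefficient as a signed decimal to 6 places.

+0.755929  (= +√(4/7))

√[8·0!4!3!/8! · 3!1!2!1!5!2!] = √(576/7)
  +(−1)^0/∏(0,0,1,2,3,1)! = 1/12  (running 1/12)
⟨..|..⟩ = √(576/7)·(1/12) = +0.755929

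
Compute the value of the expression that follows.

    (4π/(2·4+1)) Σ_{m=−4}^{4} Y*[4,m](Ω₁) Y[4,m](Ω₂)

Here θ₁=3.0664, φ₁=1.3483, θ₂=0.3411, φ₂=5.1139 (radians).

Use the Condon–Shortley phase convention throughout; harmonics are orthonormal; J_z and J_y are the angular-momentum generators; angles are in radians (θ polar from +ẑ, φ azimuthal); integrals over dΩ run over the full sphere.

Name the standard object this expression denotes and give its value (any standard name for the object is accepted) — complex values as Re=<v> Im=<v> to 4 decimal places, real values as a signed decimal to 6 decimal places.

This sum is the spherical-harmonic addition theorem: it equals the Legendre polynomial P_l(cos γ) of the angle γ between the two directions.
Summing Y*_{l m}(θ₁,φ₁)·Y_{l m}(θ₂,φ₂) over m ∈ [−4, 4]; prefactor 4π/(2·4+1) = 1.396263:
  term(m=-4) = -0.000000-0.000000i   from Y*(Ω₁)=+0.000009-0.000011i, Y(Ω₂)=-0.000195-0.005538i
  term(m=-3) = -0.000007-0.000022i   from Y*(Ω₁)=+0.000328+0.000416i, Y(Ω₂)=-0.041228-0.015814i
  term(m=-2) = +0.000697-0.002084i   from Y*(Ω₁)=-0.010156+0.004844i, Y(Ω₂)=-0.135634+0.140501i
  term(m=-1) = +0.054644-0.039342i   from Y*(Ω₁)=-0.030971-0.136895i, Y(Ω₂)=+0.187486+0.441584i
  term(m=+0) = +0.344743+0.000000i   from Y*(Ω₁)=+0.822523-0.000000i, Y(Ω₂)=+0.419128+0.000000i
  term(m=+1) = +0.054644+0.039342i   from Y*(Ω₁)=+0.030971-0.136895i, Y(Ω₂)=-0.187486+0.441584i
  term(m=+2) = +0.000697+0.002084i   from Y*(Ω₁)=-0.010156-0.004844i, Y(Ω₂)=-0.135634-0.140501i
  term(m=+3) = -0.000007+0.000022i   from Y*(Ω₁)=-0.000328+0.000416i, Y(Ω₂)=+0.041228-0.015814i
  term(m=+4) = -0.000000+0.000000i   from Y*(Ω₁)=+0.000009+0.000011i, Y(Ω₂)=-0.000195+0.005538i
Σ over m = +0.455411-0.000000i; ×(4π/9) → +0.635873-0.000000i. Real part: 0.635873

Legendre polynomial (addition theorem), +0.635873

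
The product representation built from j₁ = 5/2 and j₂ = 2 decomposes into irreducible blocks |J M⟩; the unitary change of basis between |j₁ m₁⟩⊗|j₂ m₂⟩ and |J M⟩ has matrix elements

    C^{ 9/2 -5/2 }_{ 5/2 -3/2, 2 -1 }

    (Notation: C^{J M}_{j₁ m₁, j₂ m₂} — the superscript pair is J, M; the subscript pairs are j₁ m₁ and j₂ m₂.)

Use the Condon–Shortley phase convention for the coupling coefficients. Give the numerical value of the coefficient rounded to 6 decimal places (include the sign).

+√(5/9) = +0.745356

j₁+j₂−J=0  J+j₁−j₂=5  J−j₁+j₂=4  j₁+j₂+J+1=10
(j₁±m₁, j₂±m₂, J±M) = (1,4,1,3,2,7)
P² = 11520
sum k=0..0:
  [0] +1/144 = 1/144
S = 1/144
C² = P²·S² = 5/9 ; C = +0.745356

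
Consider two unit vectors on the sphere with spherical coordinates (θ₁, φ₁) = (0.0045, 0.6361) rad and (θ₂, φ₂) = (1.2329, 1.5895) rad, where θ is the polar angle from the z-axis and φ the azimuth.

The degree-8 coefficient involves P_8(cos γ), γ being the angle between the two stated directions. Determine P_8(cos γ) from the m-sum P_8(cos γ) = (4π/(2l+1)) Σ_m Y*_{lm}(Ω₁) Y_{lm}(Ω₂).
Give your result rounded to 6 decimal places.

-0.273394

Summing Y*_{l m}(θ₁,φ₁)·Y_{l m}(θ₂,φ₂) over m ∈ [−8, 8]; prefactor 4π/(2·8+1) = 0.739198:
  term(m=-8) = (0.000000, -0.000000)   from Y*(Ω₁)=(0.000000, -0.000000), Y(Ω₂)=(0.319930, -0.048231)
  term(m=-7) = (0.000000, -0.000000)   from Y*(Ω₁)=(-0.000000, -0.000000), Y(Ω₂)=(0.059367, 0.450847)
  term(m=-6) = (0.000000, 0.000000)   from Y*(Ω₁)=(-0.000000, -0.000000), Y(Ω₂)=(-0.171043, 0.019276)
  term(m=-5) = (-0.000000, -0.000000)   from Y*(Ω₁)=(-0.000000, -0.000000), Y(Ω₂)=(0.025431, 0.271147)
  term(m=-4) = (0.000000, -0.000000)   from Y*(Ω₁)=(-0.000000, 0.000000), Y(Ω₂)=(-0.286589, 0.021481)
  term(m=-3) = (-0.000000, -0.000000)   from Y*(Ω₁)=(-0.000000, 0.000001), Y(Ω₂)=(0.008370, 0.149004)
  term(m=-2) = (-0.000022, -0.000062)   from Y*(Ω₁)=(0.000061, 0.000200), Y(Ω₂)=(-0.312527, 0.011696)
  term(m=-1) = (-0.001187, 0.001672)   from Y*(Ω₁)=(0.017860, 0.013189), Y(Ω₂)=(0.001728, 0.092358)
  term(m=+0) = (-0.367434, 0.000000)   from Y*(Ω₁)=(1.162683, -0.000000), Y(Ω₂)=(-0.316022, 0.000000)
  term(m=+1) = (-0.001187, -0.001672)   from Y*(Ω₁)=(-0.017860, 0.013189), Y(Ω₂)=(-0.001728, 0.092358)
  term(m=+2) = (-0.000022, 0.000062)   from Y*(Ω₁)=(0.000061, -0.000200), Y(Ω₂)=(-0.312527, -0.011696)
  term(m=+3) = (-0.000000, 0.000000)   from Y*(Ω₁)=(0.000000, 0.000001), Y(Ω₂)=(-0.008370, 0.149004)
  term(m=+4) = (0.000000, 0.000000)   from Y*(Ω₁)=(-0.000000, -0.000000), Y(Ω₂)=(-0.286589, -0.021481)
  term(m=+5) = (-0.000000, 0.000000)   from Y*(Ω₁)=(0.000000, -0.000000), Y(Ω₂)=(-0.025431, 0.271147)
  term(m=+6) = (0.000000, -0.000000)   from Y*(Ω₁)=(-0.000000, 0.000000), Y(Ω₂)=(-0.171043, -0.019276)
  term(m=+7) = (0.000000, 0.000000)   from Y*(Ω₁)=(0.000000, -0.000000), Y(Ω₂)=(-0.059367, 0.450847)
  term(m=+8) = (0.000000, 0.000000)   from Y*(Ω₁)=(0.000000, 0.000000), Y(Ω₂)=(0.319930, 0.048231)
Total Σ_m = (-0.369852, -0.000000). Multiply by 0.739198: (-0.273394, -0.000000). P_8(cos γ) = -0.273394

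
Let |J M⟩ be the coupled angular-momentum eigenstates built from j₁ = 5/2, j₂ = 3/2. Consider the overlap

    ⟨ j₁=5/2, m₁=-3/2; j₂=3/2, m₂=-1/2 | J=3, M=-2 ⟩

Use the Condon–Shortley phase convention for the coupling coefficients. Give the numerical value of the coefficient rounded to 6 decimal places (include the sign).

√[7·1!4!2!/8! · 1!4!1!2!1!5!] = √(48)
  +(−1)^0/∏(0,1,4,1,0,1)! = 1/24  (running 1/24)
  +(−1)^1/∏(1,0,3,0,1,2)! = -1/12  (running -1/24)
⟨..|..⟩ = √(48)·(-1/24) = -0.288675

-0.288675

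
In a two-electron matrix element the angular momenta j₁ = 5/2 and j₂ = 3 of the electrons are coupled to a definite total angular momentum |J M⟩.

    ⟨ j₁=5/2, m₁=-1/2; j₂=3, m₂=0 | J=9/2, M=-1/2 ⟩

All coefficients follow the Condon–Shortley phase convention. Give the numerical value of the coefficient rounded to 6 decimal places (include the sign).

j₁+j₂−J=1  J+j₁−j₂=4  J−j₁+j₂=5  j₁+j₂+J+1=11
(j₁±m₁, j₂±m₂, J±M) = (2,3,3,3,4,5)
P² = 69120/77
sum k=0..1:
  [0] +1/72 = 1/72
  [1] −1/48 = -1/48
S = -1/144
C² = P²·S² = 10/231 ; C = -0.208063

-0.208063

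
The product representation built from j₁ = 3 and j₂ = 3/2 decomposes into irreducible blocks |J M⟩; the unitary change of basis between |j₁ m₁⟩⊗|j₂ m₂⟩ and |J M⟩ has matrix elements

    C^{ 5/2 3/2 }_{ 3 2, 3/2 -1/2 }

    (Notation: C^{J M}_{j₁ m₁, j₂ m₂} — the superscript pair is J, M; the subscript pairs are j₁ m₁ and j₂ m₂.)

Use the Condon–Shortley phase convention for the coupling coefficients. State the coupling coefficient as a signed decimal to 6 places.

√[6·2!4!1!/8! · 5!1!1!2!4!1!] = √(288/7)
  +(−1)^0/∏(0,2,1,1,3,0)! = 1/12  (running 1/12)
  +(−1)^1/∏(1,1,0,0,4,1)! = -1/24  (running 1/24)
⟨..|..⟩ = √(288/7)·(1/24) = +0.267261

+√(1/14) ≈ +0.267261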